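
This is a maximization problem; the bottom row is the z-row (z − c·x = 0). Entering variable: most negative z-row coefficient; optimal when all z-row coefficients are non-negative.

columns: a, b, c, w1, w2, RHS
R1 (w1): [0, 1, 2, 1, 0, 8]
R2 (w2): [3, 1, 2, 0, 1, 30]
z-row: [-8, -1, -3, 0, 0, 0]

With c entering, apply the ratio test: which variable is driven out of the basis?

w1

Column c entries and ratios — w1: 8/2 = 4; w2: 30/2 = 15.
Smallest ratio is 4 in the row of w1, so w1 leaves.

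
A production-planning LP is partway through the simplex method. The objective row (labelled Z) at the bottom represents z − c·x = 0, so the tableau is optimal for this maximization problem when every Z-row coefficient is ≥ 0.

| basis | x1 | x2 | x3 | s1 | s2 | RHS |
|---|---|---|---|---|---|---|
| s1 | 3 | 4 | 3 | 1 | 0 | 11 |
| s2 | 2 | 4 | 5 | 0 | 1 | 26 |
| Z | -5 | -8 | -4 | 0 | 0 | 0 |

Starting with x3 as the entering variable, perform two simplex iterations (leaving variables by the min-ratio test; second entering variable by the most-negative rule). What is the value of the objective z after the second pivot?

Ratio test on column x3 — row 1: 11/3 = 11/3; row 2: 26/5 = 26/5. Minimum is 11/3 at row 1 (s1 leaves); pivot element 3.
Pivot on row 1; the Z-row RHS becomes 0 − (-4)·(11/3) = 44/3.
Next entering variable (most negative Z-row entry -8/3): x2.
Ratio test on column x2 — row 1: (11/3)/(4/3) = 11/4; row 2: entry -8/3 ≤ 0. Minimum is 11/4 at row 1 (x3 leaves); pivot element 4/3.
After the second pivot the Z-row RHS is 44/3 − (-8/3)·(11/4) = 22.

22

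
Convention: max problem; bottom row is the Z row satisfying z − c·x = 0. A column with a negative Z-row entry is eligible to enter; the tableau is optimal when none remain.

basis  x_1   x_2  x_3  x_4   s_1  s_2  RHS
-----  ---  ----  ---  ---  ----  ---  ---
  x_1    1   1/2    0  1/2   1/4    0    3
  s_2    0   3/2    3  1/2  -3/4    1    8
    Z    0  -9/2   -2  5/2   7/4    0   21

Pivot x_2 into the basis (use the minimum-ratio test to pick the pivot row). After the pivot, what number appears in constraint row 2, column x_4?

Ratio test on column x_2 — row 1: 3/(1/2) = 6; row 2: 8/(3/2) = 16/3. Minimum is 16/3 at row 2 (s_2 leaves); pivot element 3/2.
Divide row 2 by 3/2; eliminate column x_2 from the other rows.
In the new row 2, the x_4 entry is the old entry divided by the pivot: (1/2)/(3/2) = 1/3.

1/3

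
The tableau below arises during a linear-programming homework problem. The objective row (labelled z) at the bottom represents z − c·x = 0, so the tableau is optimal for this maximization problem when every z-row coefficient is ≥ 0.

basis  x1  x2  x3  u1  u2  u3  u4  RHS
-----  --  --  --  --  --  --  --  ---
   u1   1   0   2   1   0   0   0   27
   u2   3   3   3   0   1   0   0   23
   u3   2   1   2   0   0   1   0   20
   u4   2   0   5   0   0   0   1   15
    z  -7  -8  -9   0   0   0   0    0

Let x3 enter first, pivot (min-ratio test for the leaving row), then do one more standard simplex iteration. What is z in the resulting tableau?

Ratio test on column x3 — row 1: 27/2 = 27/2; row 2: 23/3 = 23/3; row 3: 20/2 = 10; row 4: 15/5 = 3. Minimum is 3 at row 4 (u4 leaves); pivot element 5.
Pivot on row 4; the z-row RHS becomes 0 − (-9)·3 = 27.
Next entering variable (most negative z-row entry -8): x2.
Ratio test on column x2 — row 1: entry 0 ≤ 0; row 2: 14/3 = 14/3; row 3: 14/1 = 14; row 4: entry 0 ≤ 0. Minimum is 14/3 at row 2 (u2 leaves); pivot element 3.
After the second pivot the z-row RHS is 27 − (-8)·(14/3) = 193/3.

193/3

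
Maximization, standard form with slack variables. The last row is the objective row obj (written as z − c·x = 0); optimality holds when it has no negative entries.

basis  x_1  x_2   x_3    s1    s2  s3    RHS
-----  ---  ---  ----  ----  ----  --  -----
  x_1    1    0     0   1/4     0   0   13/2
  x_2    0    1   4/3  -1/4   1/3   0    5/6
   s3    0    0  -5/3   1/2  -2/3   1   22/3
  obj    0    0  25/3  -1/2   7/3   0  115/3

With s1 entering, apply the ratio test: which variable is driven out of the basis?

Column s1 entries and ratios — x_1: (13/2)/(1/4) = 26; x_2: -1/4 ≤ 0, skip; s3: (22/3)/(1/2) = 44/3.
Smallest ratio is 44/3 in the row of s3, so s3 leaves.

s3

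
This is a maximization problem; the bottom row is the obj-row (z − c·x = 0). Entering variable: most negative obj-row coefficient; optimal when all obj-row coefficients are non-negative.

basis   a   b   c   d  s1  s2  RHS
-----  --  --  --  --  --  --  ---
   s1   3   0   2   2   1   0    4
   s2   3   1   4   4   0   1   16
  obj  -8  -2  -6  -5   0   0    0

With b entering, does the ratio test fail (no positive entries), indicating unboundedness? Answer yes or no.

no

Column b has positive entries in row(s) 2, so the ratio test bounds it — not unbounded.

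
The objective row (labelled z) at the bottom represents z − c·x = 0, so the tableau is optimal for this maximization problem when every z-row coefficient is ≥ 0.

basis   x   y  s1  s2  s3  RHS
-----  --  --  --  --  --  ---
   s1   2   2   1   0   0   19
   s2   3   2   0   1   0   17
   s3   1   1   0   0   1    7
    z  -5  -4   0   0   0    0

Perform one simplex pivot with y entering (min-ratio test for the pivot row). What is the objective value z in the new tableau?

28

Ratio test on column y — row 1: 19/2 = 19/2; row 2: 17/2 = 17/2; row 3: 7/1 = 7. Minimum is 7 at row 3 (s3 leaves); pivot element 1.
Pivot on row 3; the z-row RHS becomes 0 − (-4)·7 = 28.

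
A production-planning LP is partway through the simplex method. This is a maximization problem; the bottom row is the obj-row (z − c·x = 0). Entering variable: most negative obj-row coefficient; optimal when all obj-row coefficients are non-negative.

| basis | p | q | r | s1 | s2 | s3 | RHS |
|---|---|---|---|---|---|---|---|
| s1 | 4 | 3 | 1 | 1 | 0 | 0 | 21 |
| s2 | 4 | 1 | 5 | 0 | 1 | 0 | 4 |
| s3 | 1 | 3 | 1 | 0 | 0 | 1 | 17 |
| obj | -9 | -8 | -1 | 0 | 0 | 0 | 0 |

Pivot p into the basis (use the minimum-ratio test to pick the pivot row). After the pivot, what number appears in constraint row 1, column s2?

-1

Ratio test on column p — row 1: 21/4 = 21/4; row 2: 4/4 = 1; row 3: 17/1 = 17. Minimum is 1 at row 2 (s2 leaves); pivot element 4.
Divide row 2 by 4; eliminate column p from the other rows.
Row 1 update in column s2: 0 − 4·(1/4) = -1.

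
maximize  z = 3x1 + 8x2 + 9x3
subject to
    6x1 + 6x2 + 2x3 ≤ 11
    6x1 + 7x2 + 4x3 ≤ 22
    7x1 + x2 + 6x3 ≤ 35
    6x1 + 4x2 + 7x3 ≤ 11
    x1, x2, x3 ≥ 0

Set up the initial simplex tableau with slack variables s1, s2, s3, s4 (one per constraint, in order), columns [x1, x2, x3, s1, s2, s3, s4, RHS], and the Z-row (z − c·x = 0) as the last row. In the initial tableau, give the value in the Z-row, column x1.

-3

The Z-row carries the negated objective coefficients: the x1 entry is -3.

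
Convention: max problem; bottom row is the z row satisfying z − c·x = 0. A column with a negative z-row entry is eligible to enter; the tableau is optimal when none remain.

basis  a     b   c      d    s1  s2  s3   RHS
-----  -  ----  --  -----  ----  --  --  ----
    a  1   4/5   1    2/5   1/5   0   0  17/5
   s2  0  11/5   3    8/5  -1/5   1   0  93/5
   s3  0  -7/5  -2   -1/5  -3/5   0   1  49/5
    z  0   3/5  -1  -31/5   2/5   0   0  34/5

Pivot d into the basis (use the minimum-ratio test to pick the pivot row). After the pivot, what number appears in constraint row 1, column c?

Ratio test on column d — row 1: (17/5)/(2/5) = 17/2; row 2: (93/5)/(8/5) = 93/8; row 3: entry -1/5 ≤ 0. Minimum is 17/2 at row 1 (a leaves); pivot element 2/5.
Divide row 1 by 2/5; eliminate column d from the other rows.
In the new row 1, the c entry is the old entry divided by the pivot: 1/(2/5) = 5/2.

5/2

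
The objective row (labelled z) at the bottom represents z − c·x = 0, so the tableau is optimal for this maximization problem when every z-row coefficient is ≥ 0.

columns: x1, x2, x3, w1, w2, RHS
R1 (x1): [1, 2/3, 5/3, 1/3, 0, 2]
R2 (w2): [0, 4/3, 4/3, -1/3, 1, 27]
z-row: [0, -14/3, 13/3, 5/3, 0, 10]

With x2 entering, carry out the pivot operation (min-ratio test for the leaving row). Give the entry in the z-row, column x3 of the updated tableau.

16

Ratio test on column x2 — row 1: 2/(2/3) = 3; row 2: 27/(4/3) = 81/4. Minimum is 3 at row 1 (x1 leaves); pivot element 2/3.
Divide row 1 by 2/3; eliminate column x2 from the other rows.
z-row update in column x3: 13/3 − (-14/3)·(5/2) = 16.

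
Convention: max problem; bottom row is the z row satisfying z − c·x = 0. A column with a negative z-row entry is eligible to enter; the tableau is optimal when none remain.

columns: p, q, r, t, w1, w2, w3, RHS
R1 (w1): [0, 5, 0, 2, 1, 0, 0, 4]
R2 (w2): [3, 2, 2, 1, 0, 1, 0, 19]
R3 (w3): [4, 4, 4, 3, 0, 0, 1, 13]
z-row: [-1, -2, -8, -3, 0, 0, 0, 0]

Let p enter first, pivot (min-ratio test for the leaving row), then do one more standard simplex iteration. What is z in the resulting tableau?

26

Ratio test on column p — row 1: entry 0 ≤ 0; row 2: 19/3 = 19/3; row 3: 13/4 = 13/4. Minimum is 13/4 at row 3 (w3 leaves); pivot element 4.
Pivot on row 3; the z-row RHS becomes 0 − (-1)·(13/4) = 13/4.
Next entering variable (most negative z-row entry -7): r.
Ratio test on column r — row 1: entry 0 ≤ 0; row 2: entry -1 ≤ 0; row 3: (13/4)/1 = 13/4. Minimum is 13/4 at row 3 (p leaves); pivot element 1.
After the second pivot the z-row RHS is 13/4 − (-7)·(13/4) = 26.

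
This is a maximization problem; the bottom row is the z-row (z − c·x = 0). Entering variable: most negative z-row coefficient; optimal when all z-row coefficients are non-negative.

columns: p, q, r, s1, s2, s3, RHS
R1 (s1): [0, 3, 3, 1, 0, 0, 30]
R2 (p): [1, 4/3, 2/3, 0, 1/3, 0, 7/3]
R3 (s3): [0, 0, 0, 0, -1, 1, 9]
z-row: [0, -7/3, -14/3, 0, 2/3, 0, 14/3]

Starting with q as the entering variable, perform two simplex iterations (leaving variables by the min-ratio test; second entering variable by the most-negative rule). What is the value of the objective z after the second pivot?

21

Ratio test on column q — row 1: 30/3 = 10; row 2: (7/3)/(4/3) = 7/4; row 3: entry 0 ≤ 0. Minimum is 7/4 at row 2 (p leaves); pivot element 4/3.
Pivot on row 2; the z-row RHS becomes 14/3 − (-7/3)·(7/4) = 35/4.
Next entering variable (most negative z-row entry -7/2): r.
Ratio test on column r — row 1: (99/4)/(3/2) = 33/2; row 2: (7/4)/(1/2) = 7/2; row 3: entry 0 ≤ 0. Minimum is 7/2 at row 2 (q leaves); pivot element 1/2.
After the second pivot the z-row RHS is 35/4 − (-7/2)·(7/2) = 21.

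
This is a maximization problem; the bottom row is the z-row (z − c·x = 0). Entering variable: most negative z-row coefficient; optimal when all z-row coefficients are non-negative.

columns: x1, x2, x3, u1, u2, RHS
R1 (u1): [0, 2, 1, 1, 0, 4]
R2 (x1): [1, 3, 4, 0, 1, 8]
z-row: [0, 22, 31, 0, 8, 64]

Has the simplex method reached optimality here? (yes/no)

Every z-row coefficient is ≥ 0, so the tableau is optimal.

yes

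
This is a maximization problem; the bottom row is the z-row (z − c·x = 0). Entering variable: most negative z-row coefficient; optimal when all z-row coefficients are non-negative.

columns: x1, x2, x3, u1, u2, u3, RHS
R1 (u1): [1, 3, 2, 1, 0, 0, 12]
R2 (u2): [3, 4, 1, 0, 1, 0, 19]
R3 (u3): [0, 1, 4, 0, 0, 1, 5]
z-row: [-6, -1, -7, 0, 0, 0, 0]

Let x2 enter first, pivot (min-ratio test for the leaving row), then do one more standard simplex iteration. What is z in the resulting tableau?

Ratio test on column x2 — row 1: 12/3 = 4; row 2: 19/4 = 19/4; row 3: 5/1 = 5. Minimum is 4 at row 1 (u1 leaves); pivot element 3.
Pivot on row 1; the z-row RHS becomes 0 − (-1)·4 = 4.
Next entering variable (most negative z-row entry -19/3): x3.
Ratio test on column x3 — row 1: 4/(2/3) = 6; row 2: entry -5/3 ≤ 0; row 3: 1/(10/3) = 3/10. Minimum is 3/10 at row 3 (u3 leaves); pivot element 10/3.
After the second pivot the z-row RHS is 4 − (-19/3)·(3/10) = 59/10.

59/10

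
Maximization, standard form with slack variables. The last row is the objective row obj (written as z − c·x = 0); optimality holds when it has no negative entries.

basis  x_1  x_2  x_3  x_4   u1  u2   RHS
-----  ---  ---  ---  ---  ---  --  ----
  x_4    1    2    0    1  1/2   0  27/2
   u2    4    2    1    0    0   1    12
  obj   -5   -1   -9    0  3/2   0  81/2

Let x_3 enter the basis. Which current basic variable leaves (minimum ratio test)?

Column x_3 entries and ratios — x_4: 0 ≤ 0, skip; u2: 12/1 = 12.
Smallest ratio is 12 in the row of u2, so u2 leaves.

u2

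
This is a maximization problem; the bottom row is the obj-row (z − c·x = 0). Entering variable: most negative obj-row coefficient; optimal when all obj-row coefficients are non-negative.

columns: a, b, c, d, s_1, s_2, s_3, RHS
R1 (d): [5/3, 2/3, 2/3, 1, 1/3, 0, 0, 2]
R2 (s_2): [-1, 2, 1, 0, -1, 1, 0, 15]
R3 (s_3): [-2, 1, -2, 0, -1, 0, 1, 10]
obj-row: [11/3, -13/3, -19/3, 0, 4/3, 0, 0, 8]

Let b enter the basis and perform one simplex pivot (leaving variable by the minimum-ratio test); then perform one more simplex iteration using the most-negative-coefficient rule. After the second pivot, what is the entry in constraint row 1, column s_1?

Ratio test on column b — row 1: 2/(2/3) = 3; row 2: 15/2 = 15/2; row 3: 10/1 = 10. Minimum is 3 at row 1 (d leaves); pivot element 2/3.
Divide row 1 by 2/3; eliminate column b from the other rows.
Second iteration: most negative obj-row entry is -2 in column c, so c enters.
Ratio test on column c — row 1: 3/1 = 3; row 2: entry -1 ≤ 0; row 3: entry -3 ≤ 0. Minimum is 3 at row 1 (b leaves); pivot element 1.
Divide row 1 by 1; eliminate column c from the other rows.
After both pivots, the entry at constraint row 1, column s_1 is 1/2.

1/2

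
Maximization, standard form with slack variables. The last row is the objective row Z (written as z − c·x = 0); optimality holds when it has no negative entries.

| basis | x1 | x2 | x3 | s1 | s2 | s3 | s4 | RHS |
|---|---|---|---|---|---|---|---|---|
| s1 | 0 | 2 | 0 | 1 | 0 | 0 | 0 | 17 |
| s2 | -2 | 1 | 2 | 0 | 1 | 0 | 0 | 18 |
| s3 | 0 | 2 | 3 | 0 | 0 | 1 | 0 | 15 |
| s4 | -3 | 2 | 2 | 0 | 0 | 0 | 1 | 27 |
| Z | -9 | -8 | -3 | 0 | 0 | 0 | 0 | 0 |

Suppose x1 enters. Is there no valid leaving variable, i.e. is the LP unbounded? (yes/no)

Every constraint-row entry in column x1 is ≤ 0, so increasing x1 is unbounded.

yes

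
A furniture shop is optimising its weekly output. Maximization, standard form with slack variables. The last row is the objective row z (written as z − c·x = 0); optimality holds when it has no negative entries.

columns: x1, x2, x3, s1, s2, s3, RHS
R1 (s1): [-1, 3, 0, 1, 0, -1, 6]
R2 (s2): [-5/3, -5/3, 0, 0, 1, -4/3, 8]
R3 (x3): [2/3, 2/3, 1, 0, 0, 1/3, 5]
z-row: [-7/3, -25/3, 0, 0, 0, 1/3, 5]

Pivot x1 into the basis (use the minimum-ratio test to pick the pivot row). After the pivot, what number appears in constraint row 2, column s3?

Ratio test on column x1 — row 1: entry -1 ≤ 0; row 2: entry -5/3 ≤ 0; row 3: 5/(2/3) = 15/2. Minimum is 15/2 at row 3 (x3 leaves); pivot element 2/3.
Divide row 3 by 2/3; eliminate column x1 from the other rows.
Row 2 update in column s3: -4/3 − (-5/3)·(1/2) = -1/2.

-1/2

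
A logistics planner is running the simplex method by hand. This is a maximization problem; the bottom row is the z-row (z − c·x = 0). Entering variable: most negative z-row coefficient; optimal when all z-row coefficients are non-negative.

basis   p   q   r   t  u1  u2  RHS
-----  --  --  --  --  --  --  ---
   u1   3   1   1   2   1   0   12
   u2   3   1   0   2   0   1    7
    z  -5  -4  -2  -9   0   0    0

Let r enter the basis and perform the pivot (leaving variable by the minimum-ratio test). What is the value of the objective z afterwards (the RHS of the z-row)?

24

Ratio test on column r — row 1: 12/1 = 12; row 2: entry 0 ≤ 0. Minimum is 12 at row 1 (u1 leaves); pivot element 1.
Pivot on row 1; the z-row RHS becomes 0 − (-2)·12 = 24.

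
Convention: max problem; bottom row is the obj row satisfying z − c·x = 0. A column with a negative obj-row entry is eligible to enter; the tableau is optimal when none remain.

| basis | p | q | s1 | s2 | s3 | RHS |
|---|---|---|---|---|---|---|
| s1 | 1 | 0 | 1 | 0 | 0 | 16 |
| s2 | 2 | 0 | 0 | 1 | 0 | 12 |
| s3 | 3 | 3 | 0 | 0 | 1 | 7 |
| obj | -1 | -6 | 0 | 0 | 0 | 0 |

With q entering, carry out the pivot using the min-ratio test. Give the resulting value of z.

Ratio test on column q — row 1: entry 0 ≤ 0; row 2: entry 0 ≤ 0; row 3: 7/3 = 7/3. Minimum is 7/3 at row 3 (s3 leaves); pivot element 3.
Pivot on row 3; the obj-row RHS becomes 0 − (-6)·(7/3) = 14.

14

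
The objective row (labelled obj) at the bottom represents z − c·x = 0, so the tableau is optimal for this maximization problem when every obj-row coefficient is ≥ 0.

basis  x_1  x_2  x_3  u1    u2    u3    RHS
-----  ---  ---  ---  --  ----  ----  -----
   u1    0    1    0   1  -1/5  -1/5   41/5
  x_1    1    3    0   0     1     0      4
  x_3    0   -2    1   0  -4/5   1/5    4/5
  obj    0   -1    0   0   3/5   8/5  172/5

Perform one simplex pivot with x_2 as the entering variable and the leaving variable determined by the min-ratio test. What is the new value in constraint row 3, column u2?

-2/15

Ratio test on column x_2 — row 1: (41/5)/1 = 41/5; row 2: 4/3 = 4/3; row 3: entry -2 ≤ 0. Minimum is 4/3 at row 2 (x_1 leaves); pivot element 3.
Divide row 2 by 3; eliminate column x_2 from the other rows.
Row 3 update in column u2: -4/5 − (-2)·(1/3) = -2/15.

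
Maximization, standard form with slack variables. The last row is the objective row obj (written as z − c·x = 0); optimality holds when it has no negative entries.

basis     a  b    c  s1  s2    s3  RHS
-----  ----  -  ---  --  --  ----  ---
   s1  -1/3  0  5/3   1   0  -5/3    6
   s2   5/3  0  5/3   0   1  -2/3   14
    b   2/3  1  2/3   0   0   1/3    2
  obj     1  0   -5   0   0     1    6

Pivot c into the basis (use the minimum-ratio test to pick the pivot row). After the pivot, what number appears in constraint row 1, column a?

Ratio test on column c — row 1: 6/(5/3) = 18/5; row 2: 14/(5/3) = 42/5; row 3: 2/(2/3) = 3. Minimum is 3 at row 3 (b leaves); pivot element 2/3.
Divide row 3 by 2/3; eliminate column c from the other rows.
Row 1 update in column a: -1/3 − (5/3)·1 = -2.

-2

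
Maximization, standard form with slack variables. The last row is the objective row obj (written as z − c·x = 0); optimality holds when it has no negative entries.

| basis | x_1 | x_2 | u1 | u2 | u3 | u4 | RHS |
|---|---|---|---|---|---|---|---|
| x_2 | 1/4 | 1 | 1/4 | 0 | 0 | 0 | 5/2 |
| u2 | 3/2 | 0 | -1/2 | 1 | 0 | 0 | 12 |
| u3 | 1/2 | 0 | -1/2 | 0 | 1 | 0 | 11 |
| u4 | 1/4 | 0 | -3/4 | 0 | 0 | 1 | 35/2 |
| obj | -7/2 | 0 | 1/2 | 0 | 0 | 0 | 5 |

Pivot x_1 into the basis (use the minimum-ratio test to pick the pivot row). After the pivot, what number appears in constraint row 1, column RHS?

1/2

Ratio test on column x_1 — row 1: (5/2)/(1/4) = 10; row 2: 12/(3/2) = 8; row 3: 11/(1/2) = 22; row 4: (35/2)/(1/4) = 70. Minimum is 8 at row 2 (u2 leaves); pivot element 3/2.
Divide row 2 by 3/2; eliminate column x_1 from the other rows.
Row 1 update in column RHS: 5/2 − (1/4)·8 = 1/2.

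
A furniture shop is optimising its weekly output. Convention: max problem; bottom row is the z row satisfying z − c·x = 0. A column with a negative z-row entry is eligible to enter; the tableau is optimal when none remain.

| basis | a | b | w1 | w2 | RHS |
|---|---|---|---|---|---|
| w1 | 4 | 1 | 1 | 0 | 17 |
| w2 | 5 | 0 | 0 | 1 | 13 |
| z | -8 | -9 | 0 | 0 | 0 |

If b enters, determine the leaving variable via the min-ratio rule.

Column b entries and ratios — w1: 17/1 = 17; w2: 0 ≤ 0, skip.
Smallest ratio is 17 in the row of w1, so w1 leaves.

w1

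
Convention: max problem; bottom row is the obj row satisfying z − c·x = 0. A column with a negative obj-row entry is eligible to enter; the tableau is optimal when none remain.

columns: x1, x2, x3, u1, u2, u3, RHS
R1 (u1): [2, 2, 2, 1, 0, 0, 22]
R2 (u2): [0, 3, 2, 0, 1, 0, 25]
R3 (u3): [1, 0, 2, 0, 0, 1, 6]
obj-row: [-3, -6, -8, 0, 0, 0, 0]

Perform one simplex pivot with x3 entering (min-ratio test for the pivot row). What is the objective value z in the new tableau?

Ratio test on column x3 — row 1: 22/2 = 11; row 2: 25/2 = 25/2; row 3: 6/2 = 3. Minimum is 3 at row 3 (u3 leaves); pivot element 2.
Pivot on row 3; the obj-row RHS becomes 0 − (-8)·3 = 24.

24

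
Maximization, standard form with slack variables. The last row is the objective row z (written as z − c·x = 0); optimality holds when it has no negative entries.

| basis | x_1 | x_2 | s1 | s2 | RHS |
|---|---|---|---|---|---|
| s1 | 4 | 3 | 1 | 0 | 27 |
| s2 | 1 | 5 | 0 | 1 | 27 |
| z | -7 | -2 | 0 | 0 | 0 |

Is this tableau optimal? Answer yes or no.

The z-row has a negative entry -7 in column x_1, so it is not optimal.

no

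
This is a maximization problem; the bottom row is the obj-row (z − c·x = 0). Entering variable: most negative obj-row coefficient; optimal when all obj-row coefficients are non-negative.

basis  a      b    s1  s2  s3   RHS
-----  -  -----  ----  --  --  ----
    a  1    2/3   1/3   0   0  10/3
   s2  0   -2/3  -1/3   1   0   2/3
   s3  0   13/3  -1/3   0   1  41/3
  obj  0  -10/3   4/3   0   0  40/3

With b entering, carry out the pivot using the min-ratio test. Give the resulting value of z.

Ratio test on column b — row 1: (10/3)/(2/3) = 5; row 2: entry -2/3 ≤ 0; row 3: (41/3)/(13/3) = 41/13. Minimum is 41/13 at row 3 (s3 leaves); pivot element 13/3.
Pivot on row 3; the obj-row RHS becomes 40/3 − (-10/3)·(41/13) = 310/13.

310/13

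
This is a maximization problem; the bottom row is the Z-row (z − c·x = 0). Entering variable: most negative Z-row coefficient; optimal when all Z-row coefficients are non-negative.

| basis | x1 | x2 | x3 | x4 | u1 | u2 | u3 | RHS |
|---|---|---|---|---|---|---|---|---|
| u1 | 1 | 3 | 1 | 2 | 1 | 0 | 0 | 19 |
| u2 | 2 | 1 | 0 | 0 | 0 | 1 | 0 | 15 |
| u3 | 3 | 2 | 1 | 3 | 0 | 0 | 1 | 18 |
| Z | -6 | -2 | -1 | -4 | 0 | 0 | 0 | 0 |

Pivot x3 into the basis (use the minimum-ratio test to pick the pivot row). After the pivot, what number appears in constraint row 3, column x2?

2

Ratio test on column x3 — row 1: 19/1 = 19; row 2: entry 0 ≤ 0; row 3: 18/1 = 18. Minimum is 18 at row 3 (u3 leaves); pivot element 1.
Divide row 3 by 1; eliminate column x3 from the other rows.
In the new row 3, the x2 entry is the old entry divided by the pivot: 2/1 = 2.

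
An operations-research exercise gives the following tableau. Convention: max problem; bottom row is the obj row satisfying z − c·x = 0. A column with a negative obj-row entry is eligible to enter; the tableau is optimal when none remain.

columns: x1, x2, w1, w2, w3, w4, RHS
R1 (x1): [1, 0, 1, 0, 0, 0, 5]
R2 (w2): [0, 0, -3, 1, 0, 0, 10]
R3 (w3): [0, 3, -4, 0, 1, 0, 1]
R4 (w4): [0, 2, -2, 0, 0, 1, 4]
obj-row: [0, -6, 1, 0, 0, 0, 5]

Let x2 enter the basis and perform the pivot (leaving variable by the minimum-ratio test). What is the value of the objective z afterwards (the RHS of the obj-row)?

7

Ratio test on column x2 — row 1: entry 0 ≤ 0; row 2: entry 0 ≤ 0; row 3: 1/3 = 1/3; row 4: 4/2 = 2. Minimum is 1/3 at row 3 (w3 leaves); pivot element 3.
Pivot on row 3; the obj-row RHS becomes 5 − (-6)·(1/3) = 7.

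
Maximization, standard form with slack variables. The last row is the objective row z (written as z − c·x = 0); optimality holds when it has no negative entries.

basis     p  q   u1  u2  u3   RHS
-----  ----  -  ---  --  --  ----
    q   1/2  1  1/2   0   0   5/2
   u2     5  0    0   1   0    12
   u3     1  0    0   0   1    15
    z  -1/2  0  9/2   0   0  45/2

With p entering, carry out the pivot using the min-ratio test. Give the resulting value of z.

Ratio test on column p — row 1: (5/2)/(1/2) = 5; row 2: 12/5 = 12/5; row 3: 15/1 = 15. Minimum is 12/5 at row 2 (u2 leaves); pivot element 5.
Pivot on row 2; the z-row RHS becomes 45/2 − (-1/2)·(12/5) = 237/10.

237/10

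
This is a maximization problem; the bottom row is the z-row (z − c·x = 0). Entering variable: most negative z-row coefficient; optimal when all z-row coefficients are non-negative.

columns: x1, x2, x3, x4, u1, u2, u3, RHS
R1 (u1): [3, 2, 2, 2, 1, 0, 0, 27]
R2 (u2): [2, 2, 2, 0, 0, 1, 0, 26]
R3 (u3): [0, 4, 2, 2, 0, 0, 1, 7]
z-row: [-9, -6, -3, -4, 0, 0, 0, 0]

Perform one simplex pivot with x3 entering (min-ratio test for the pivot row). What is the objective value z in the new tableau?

Ratio test on column x3 — row 1: 27/2 = 27/2; row 2: 26/2 = 13; row 3: 7/2 = 7/2. Minimum is 7/2 at row 3 (u3 leaves); pivot element 2.
Pivot on row 3; the z-row RHS becomes 0 − (-3)·(7/2) = 21/2.

21/2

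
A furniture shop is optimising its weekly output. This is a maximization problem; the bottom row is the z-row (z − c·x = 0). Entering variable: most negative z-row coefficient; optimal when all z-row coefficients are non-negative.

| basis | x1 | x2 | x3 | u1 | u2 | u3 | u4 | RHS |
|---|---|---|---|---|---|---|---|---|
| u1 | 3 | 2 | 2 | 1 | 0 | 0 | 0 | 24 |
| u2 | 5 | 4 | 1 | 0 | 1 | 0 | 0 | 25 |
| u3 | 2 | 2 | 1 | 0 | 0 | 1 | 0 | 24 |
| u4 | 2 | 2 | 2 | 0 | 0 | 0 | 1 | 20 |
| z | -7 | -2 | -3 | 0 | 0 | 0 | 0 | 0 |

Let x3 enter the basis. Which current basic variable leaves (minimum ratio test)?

u4

Column x3 entries and ratios — u1: 24/2 = 12; u2: 25/1 = 25; u3: 24/1 = 24; u4: 20/2 = 10.
Smallest ratio is 10 in the row of u4, so u4 leaves.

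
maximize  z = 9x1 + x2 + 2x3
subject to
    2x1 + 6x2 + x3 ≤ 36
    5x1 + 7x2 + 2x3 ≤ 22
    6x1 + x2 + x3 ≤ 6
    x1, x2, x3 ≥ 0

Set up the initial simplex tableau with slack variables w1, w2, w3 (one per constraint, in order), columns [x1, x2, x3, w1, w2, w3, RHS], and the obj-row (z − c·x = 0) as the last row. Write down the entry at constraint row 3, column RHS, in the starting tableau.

The RHS of constraint 3 is b_3 = 6.

6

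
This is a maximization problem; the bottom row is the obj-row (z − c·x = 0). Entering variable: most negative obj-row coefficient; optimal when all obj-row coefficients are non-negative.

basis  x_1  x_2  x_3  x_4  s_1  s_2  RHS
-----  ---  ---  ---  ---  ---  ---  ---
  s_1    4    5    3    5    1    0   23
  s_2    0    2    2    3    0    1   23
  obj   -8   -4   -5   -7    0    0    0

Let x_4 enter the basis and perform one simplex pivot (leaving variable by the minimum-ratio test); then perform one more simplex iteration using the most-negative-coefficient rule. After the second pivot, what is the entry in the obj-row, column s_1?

2

Ratio test on column x_4 — row 1: 23/5 = 23/5; row 2: 23/3 = 23/3. Minimum is 23/5 at row 1 (s_1 leaves); pivot element 5.
Divide row 1 by 5; eliminate column x_4 from the other rows.
Second iteration: most negative obj-row entry is -12/5 in column x_1, so x_1 enters.
Ratio test on column x_1 — row 1: (23/5)/(4/5) = 23/4; row 2: entry -12/5 ≤ 0. Minimum is 23/4 at row 1 (x_4 leaves); pivot element 4/5.
Divide row 1 by 4/5; eliminate column x_1 from the other rows.
After both pivots, the entry at the obj-row, column s_1 is 2.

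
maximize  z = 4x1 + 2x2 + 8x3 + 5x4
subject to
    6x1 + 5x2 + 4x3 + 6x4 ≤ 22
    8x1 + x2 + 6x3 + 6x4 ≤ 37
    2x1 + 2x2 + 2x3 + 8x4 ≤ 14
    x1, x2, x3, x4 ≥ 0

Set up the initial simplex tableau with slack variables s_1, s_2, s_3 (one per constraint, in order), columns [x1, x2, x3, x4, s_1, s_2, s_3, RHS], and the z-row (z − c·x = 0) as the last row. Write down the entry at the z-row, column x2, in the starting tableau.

The z-row carries the negated objective coefficients: the x2 entry is -2.

-2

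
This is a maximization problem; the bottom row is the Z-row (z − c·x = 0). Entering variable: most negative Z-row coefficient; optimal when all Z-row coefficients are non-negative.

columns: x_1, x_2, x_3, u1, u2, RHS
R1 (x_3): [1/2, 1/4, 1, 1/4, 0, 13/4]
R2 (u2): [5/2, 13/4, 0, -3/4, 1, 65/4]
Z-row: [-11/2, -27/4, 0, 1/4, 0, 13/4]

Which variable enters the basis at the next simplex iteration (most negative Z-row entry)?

Negative Z-row entries: x_1: -11/2, x_2: -27/4.
The most negative is -27/4 in column x_2, so x_2 enters.

x_2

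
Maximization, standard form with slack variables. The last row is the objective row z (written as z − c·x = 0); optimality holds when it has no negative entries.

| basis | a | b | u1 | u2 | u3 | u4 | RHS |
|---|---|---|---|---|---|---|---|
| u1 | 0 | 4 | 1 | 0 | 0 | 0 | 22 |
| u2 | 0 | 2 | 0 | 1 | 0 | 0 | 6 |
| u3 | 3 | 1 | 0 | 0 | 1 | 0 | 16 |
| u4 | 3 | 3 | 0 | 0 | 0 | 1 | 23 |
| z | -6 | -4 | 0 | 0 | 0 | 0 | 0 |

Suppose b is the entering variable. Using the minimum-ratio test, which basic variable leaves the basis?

Column b entries and ratios — u1: 22/4 = 11/2; u2: 6/2 = 3; u3: 16/1 = 16; u4: 23/3 = 23/3.
Smallest ratio is 3 in the row of u2, so u2 leaves.

u2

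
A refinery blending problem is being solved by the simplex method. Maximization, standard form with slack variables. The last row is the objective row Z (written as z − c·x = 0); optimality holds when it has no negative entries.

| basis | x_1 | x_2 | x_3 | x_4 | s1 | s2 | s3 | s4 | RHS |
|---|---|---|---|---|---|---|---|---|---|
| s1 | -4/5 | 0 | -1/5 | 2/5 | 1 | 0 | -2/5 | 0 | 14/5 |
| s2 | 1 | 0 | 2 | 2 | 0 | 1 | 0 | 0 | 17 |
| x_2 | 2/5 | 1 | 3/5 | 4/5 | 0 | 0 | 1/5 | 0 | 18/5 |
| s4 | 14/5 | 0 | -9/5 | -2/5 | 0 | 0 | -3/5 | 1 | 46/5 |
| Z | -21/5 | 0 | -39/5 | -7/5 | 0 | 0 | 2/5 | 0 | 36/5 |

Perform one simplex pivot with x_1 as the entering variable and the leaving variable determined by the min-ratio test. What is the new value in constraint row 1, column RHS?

Ratio test on column x_1 — row 1: entry -4/5 ≤ 0; row 2: 17/1 = 17; row 3: (18/5)/(2/5) = 9; row 4: (46/5)/(14/5) = 23/7. Minimum is 23/7 at row 4 (s4 leaves); pivot element 14/5.
Divide row 4 by 14/5; eliminate column x_1 from the other rows.
Row 1 update in column RHS: 14/5 − (-4/5)·(23/7) = 38/7.

38/7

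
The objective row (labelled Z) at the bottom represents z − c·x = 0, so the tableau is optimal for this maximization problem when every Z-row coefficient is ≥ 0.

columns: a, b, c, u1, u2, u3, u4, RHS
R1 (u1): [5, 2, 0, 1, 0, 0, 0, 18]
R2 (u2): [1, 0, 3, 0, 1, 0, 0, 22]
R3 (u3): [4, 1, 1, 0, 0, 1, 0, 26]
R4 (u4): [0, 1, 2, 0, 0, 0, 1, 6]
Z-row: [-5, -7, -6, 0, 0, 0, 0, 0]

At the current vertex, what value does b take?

0

b is not in the basis, so in the current basic feasible solution b = 0.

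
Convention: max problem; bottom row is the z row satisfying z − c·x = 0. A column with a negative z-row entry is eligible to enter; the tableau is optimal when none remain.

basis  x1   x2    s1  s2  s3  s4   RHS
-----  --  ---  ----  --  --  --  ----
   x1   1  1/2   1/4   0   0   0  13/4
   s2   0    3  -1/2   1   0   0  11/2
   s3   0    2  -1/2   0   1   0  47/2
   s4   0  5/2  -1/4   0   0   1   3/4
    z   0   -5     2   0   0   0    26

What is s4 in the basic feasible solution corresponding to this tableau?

3/4

s4 is basic (row 4); its value is the RHS of that row, 3/4.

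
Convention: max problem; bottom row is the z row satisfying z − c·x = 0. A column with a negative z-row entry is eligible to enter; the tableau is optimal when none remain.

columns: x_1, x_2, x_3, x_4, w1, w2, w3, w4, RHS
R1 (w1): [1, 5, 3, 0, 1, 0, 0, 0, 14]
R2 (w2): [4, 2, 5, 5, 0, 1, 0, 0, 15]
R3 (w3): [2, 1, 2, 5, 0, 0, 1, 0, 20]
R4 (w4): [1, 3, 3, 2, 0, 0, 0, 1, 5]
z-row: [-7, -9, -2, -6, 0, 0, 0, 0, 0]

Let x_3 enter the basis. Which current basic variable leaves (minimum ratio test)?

w4

Column x_3 entries and ratios — w1: 14/3 = 14/3; w2: 15/5 = 3; w3: 20/2 = 10; w4: 5/3 = 5/3.
Smallest ratio is 5/3 in the row of w4, so w4 leaves.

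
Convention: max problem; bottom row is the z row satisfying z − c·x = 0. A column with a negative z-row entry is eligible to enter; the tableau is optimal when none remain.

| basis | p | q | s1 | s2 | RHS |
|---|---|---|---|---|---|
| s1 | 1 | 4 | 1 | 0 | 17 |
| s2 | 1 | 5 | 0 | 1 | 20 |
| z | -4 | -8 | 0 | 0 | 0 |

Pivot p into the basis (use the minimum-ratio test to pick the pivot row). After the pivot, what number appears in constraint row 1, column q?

Ratio test on column p — row 1: 17/1 = 17; row 2: 20/1 = 20. Minimum is 17 at row 1 (s1 leaves); pivot element 1.
Divide row 1 by 1; eliminate column p from the other rows.
In the new row 1, the q entry is the old entry divided by the pivot: 4/1 = 4.

4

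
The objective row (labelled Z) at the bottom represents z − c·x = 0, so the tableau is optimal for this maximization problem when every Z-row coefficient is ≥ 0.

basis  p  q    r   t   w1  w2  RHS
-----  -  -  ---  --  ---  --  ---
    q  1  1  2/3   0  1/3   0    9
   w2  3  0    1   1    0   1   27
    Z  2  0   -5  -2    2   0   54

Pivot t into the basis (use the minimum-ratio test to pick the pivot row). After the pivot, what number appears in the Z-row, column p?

8

Ratio test on column t — row 1: entry 0 ≤ 0; row 2: 27/1 = 27. Minimum is 27 at row 2 (w2 leaves); pivot element 1.
Divide row 2 by 1; eliminate column t from the other rows.
Z-row update in column p: 2 − (-2)·3 = 8.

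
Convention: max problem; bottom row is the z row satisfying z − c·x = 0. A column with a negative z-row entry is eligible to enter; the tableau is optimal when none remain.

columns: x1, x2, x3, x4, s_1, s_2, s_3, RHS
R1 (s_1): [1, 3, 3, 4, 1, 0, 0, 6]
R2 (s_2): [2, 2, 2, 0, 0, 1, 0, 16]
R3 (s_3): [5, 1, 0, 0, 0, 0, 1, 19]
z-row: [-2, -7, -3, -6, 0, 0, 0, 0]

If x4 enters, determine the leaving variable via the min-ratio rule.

Column x4 entries and ratios — s_1: 6/4 = 3/2; s_2: 0 ≤ 0, skip; s_3: 0 ≤ 0, skip.
Smallest ratio is 3/2 in the row of s_1, so s_1 leaves.

s_1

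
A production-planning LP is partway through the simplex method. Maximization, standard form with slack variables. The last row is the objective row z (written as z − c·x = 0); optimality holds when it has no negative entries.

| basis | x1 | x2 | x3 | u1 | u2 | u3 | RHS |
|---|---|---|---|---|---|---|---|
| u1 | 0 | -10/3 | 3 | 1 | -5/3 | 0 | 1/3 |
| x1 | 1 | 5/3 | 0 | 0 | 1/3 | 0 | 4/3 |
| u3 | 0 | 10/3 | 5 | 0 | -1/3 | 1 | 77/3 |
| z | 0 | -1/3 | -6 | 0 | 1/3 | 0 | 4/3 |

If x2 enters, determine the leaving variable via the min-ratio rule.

x1

Column x2 entries and ratios — u1: -10/3 ≤ 0, skip; x1: (4/3)/(5/3) = 4/5; u3: (77/3)/(10/3) = 77/10.
Smallest ratio is 4/5 in the row of x1, so x1 leaves.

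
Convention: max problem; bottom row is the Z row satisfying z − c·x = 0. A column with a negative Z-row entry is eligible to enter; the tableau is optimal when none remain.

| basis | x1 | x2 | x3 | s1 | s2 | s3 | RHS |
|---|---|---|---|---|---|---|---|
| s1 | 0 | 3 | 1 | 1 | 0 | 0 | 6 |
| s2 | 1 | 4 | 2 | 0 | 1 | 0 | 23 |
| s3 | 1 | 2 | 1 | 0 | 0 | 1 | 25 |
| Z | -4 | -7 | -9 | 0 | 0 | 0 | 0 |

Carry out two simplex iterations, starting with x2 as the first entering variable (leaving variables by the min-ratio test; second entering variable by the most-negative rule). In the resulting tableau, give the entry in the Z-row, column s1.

Ratio test on column x2 — row 1: 6/3 = 2; row 2: 23/4 = 23/4; row 3: 25/2 = 25/2. Minimum is 2 at row 1 (s1 leaves); pivot element 3.
Divide row 1 by 3; eliminate column x2 from the other rows.
Second iteration: most negative Z-row entry is -20/3 in column x3, so x3 enters.
Ratio test on column x3 — row 1: 2/(1/3) = 6; row 2: 15/(2/3) = 45/2; row 3: 21/(1/3) = 63. Minimum is 6 at row 1 (x2 leaves); pivot element 1/3.
Divide row 1 by 1/3; eliminate column x3 from the other rows.
After both pivots, the entry at the Z-row, column s1 is 9.

9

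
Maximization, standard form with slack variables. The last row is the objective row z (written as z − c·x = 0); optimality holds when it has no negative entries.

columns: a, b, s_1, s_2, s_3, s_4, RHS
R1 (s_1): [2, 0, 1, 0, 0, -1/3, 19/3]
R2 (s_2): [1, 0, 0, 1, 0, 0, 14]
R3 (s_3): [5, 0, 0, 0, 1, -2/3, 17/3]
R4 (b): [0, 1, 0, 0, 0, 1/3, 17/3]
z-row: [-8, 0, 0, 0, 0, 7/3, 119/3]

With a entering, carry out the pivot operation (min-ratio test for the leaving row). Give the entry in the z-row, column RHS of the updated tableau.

Ratio test on column a — row 1: (19/3)/2 = 19/6; row 2: 14/1 = 14; row 3: (17/3)/5 = 17/15; row 4: entry 0 ≤ 0. Minimum is 17/15 at row 3 (s_3 leaves); pivot element 5.
Divide row 3 by 5; eliminate column a from the other rows.
z-row update in column RHS: 119/3 − (-8)·(17/15) = 731/15.

731/15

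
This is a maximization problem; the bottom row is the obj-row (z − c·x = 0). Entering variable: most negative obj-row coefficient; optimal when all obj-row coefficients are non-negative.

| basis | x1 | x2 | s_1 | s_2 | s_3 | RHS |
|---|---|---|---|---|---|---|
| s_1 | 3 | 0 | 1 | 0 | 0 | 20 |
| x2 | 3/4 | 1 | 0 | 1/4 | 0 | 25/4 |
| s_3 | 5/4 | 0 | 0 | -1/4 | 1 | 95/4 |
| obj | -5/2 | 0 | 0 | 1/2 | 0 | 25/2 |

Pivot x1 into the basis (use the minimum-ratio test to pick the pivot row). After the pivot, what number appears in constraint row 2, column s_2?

Ratio test on column x1 — row 1: 20/3 = 20/3; row 2: (25/4)/(3/4) = 25/3; row 3: (95/4)/(5/4) = 19. Minimum is 20/3 at row 1 (s_1 leaves); pivot element 3.
Divide row 1 by 3; eliminate column x1 from the other rows.
Row 2 update in column s_2: 1/4 − (3/4)·0 = 1/4.

1/4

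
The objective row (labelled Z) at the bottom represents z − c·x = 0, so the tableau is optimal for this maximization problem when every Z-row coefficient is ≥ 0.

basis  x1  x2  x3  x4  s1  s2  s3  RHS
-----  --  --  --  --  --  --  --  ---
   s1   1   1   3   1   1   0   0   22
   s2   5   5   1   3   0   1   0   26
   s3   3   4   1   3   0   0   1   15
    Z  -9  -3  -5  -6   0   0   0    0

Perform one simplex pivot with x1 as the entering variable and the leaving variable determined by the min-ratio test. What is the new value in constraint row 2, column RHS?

Ratio test on column x1 — row 1: 22/1 = 22; row 2: 26/5 = 26/5; row 3: 15/3 = 5. Minimum is 5 at row 3 (s3 leaves); pivot element 3.
Divide row 3 by 3; eliminate column x1 from the other rows.
Row 2 update in column RHS: 26 − 5·5 = 1.

1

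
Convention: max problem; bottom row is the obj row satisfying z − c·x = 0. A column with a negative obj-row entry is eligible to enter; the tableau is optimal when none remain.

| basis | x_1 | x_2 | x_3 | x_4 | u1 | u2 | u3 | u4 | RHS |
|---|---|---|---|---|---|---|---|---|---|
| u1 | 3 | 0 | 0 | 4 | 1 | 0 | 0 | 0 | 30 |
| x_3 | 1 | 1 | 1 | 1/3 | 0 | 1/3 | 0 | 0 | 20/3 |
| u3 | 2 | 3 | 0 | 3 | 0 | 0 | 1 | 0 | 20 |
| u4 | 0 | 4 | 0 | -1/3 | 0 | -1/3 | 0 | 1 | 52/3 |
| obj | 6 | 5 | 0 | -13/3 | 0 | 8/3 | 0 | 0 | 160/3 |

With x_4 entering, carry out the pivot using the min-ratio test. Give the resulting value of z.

740/9

Ratio test on column x_4 — row 1: 30/4 = 15/2; row 2: (20/3)/(1/3) = 20; row 3: 20/3 = 20/3; row 4: entry -1/3 ≤ 0. Minimum is 20/3 at row 3 (u3 leaves); pivot element 3.
Pivot on row 3; the obj-row RHS becomes 160/3 − (-13/3)·(20/3) = 740/9.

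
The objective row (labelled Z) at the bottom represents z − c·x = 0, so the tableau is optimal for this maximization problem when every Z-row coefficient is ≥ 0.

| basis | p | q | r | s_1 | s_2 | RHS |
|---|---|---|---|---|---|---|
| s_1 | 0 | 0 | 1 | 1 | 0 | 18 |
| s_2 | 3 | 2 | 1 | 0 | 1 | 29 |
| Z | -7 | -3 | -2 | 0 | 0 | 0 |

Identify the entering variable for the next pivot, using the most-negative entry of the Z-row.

p

Negative Z-row entries: p: -7, q: -3, r: -2.
The most negative is -7 in column p, so p enters.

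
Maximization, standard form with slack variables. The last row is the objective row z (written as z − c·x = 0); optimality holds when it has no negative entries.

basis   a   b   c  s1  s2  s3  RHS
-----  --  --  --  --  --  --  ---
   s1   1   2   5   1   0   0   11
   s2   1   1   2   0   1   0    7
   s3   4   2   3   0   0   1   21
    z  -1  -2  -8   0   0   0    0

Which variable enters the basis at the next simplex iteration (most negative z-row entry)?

c

Negative z-row entries: a: -1, b: -2, c: -8.
The most negative is -8 in column c, so c enters.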